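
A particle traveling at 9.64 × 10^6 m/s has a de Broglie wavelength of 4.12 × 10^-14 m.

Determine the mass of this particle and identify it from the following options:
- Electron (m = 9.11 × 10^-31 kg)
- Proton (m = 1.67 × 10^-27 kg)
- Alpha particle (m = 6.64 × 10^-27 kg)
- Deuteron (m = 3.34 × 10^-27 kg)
The particle is a proton.

From λ = h/(mv), solve for mass:

m = h/(λv)
m = (6.626 × 10^-34 J·s) / (4.12 × 10^-14 m × 9.64 × 10^6 m/s)
m = 1.67 × 10^-27 kg

Comparing with the listed masses, this is closest to a proton.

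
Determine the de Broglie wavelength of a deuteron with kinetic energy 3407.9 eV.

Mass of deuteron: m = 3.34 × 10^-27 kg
3.47 × 10^-13 m

Using λ = h/√(2mKE):

First convert KE to Joules: KE = 3407.9 eV = 5.460 × 10^-16 J

λ = h/√(2mKE)
λ = (6.626 × 10^-34 J·s) / √(2 × 3.34 × 10^-27 kg × 5.460 × 10^-16 J)
λ = 3.47 × 10^-13 m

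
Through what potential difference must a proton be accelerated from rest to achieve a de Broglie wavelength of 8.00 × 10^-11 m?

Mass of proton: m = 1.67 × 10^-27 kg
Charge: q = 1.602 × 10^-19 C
1.28 × 10^-1 V

From λ = h/√(2mqV), we solve for V:

λ² = h²/(2mqV)
V = h²/(2mqλ²)
V = (6.626 × 10^-34 J·s)² / (2 × 1.67 × 10^-27 kg × 1.602 × 10^-19 C × (8.00 × 10^-11 m)²)
V = 1.28 × 10^-1 V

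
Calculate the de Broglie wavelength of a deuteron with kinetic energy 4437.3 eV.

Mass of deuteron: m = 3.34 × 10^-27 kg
3.04 × 10^-13 m

Using λ = h/√(2mKE):

First convert KE to Joules: KE = 4437.3 eV = 7.109 × 10^-16 J

λ = h/√(2mKE)
λ = (6.626 × 10^-34 J·s) / √(2 × 3.34 × 10^-27 kg × 7.109 × 10^-16 J)
λ = 3.04 × 10^-13 m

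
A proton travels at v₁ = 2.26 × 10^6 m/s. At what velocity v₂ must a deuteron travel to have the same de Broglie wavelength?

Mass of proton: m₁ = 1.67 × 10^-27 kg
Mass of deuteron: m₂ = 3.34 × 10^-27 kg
v₂ = 1.13 × 10^6 m/s

For equal de Broglie wavelengths: λ₁ = λ₂

h/(m₁v₁) = h/(m₂v₂)
m₁v₁ = m₂v₂
v₂ = v₁ · (m₁/m₂)

v₂ = 2.26 × 10^6 m/s × (1.67 × 10^-27 kg / 3.34 × 10^-27 kg)
v₂ = 1.13 × 10^6 m/s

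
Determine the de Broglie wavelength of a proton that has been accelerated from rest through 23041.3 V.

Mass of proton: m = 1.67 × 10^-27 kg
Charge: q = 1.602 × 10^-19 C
1.89 × 10^-13 m

When a particle is accelerated through voltage V, it gains kinetic energy KE = qV.

The de Broglie wavelength is then λ = h/√(2mqV):

λ = h/√(2mqV)
λ = (6.626 × 10^-34 J·s) / √(2 × 1.67 × 10^-27 kg × 1.602 × 10^-19 C × 23041.3 V)
λ = 1.89 × 10^-13 m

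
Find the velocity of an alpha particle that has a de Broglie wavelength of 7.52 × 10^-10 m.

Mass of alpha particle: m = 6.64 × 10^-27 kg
1.33 × 10^2 m/s

From the de Broglie relation λ = h/(mv), we solve for v:

v = h/(mλ)
v = (6.626 × 10^-34 J·s) / (6.64 × 10^-27 kg × 7.52 × 10^-10 m)
v = 1.33 × 10^2 m/s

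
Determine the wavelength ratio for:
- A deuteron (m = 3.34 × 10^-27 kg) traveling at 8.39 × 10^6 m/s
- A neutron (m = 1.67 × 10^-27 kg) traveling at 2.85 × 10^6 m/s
λ₁/λ₂ = 0.170

Using λ = h/(mv):

λ₁ = h/(m₁v₁) = 2.36 × 10^-14 m
λ₂ = h/(m₂v₂) = 1.39 × 10^-13 m

Ratio λ₁/λ₂ = (m₂v₂)/(m₁v₁)
         = (1.67 × 10^-27 kg × 2.85 × 10^6 m/s) / (3.34 × 10^-27 kg × 8.39 × 10^6 m/s)
         = 0.170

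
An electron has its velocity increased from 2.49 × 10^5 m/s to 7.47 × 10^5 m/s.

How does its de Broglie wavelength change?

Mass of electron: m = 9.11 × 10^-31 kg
The wavelength decreases by a factor of 3.

Using λ = h/(mv):

Initial wavelength: λ₁ = h/(mv₁) = 2.92 × 10^-9 m
Final wavelength: λ₂ = h/(mv₂) = 9.74 × 10^-10 m

Since λ ∝ 1/v, when velocity increases by a factor of 3, the wavelength decreases by a factor of 3.

λ₂/λ₁ = v₁/v₂ = 1/3

The wavelength decreases by a factor of 3.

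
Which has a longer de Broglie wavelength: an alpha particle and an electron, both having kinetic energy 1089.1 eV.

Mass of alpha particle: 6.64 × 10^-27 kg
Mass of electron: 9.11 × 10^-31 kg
The electron has the longer wavelength.

Using λ = h/√(2mKE):

For alpha particle: λ₁ = h/√(2m₁KE) = 4.35 × 10^-13 m
For electron: λ₂ = h/√(2m₂KE) = 3.72 × 10^-11 m

Since λ ∝ 1/√m at constant kinetic energy, the lighter particle has the longer wavelength.

The electron has the longer de Broglie wavelength.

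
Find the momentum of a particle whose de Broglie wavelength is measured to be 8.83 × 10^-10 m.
7.50 × 10^-25 kg·m/s

From the de Broglie relation λ = h/p, we solve for p:

p = h/λ
p = (6.626 × 10^-34 J·s) / (8.83 × 10^-10 m)
p = 7.50 × 10^-25 kg·m/s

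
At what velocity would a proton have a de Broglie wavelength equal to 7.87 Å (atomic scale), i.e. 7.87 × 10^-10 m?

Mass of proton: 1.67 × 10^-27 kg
5.04 × 10^2 m/s

From λ = h/(mv), solve for v:

v = h/(mλ)
v = (6.626 × 10^-34 J·s) / (1.67 × 10^-27 kg × 7.87 × 10^-10 m)
v = 5.04 × 10^2 m/s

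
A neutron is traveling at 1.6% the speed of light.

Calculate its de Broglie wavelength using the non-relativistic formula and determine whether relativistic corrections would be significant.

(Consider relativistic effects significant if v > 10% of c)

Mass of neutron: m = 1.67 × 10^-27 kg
No, relativistic corrections are not needed.

Using the non-relativistic de Broglie formula λ = h/(mv):

v = 1.6% × c = 4.797 × 10^6 m/s

λ = h/(mv)
λ = (6.626 × 10^-34 J·s) / (1.67 × 10^-27 kg × 4.797 × 10^6 m/s)
λ = 8.27 × 10^-14 m

Since v = 1.6% of c < 10% of c, relativistic corrections are NOT significant and this non-relativistic result is a good approximation.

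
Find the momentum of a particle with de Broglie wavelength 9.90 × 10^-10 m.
6.69 × 10^-25 kg·m/s

From the de Broglie relation λ = h/p, we solve for p:

p = h/λ
p = (6.626 × 10^-34 J·s) / (9.90 × 10^-10 m)
p = 6.69 × 10^-25 kg·m/s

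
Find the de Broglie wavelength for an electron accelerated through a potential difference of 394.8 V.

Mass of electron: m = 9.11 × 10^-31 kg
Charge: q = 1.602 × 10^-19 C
6.17 × 10^-11 m

When a particle is accelerated through voltage V, it gains kinetic energy KE = qV.

The de Broglie wavelength is then λ = h/√(2mqV):

λ = h/√(2mqV)
λ = (6.626 × 10^-34 J·s) / √(2 × 9.11 × 10^-31 kg × 1.602 × 10^-19 C × 394.8 V)
λ = 6.17 × 10^-11 m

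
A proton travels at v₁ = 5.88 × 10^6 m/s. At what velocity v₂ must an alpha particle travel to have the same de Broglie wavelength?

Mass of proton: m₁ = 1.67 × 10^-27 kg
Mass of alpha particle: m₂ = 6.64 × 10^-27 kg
v₂ = 1.48 × 10^6 m/s

For equal de Broglie wavelengths: λ₁ = λ₂

h/(m₁v₁) = h/(m₂v₂)
m₁v₁ = m₂v₂
v₂ = v₁ · (m₁/m₂)

v₂ = 5.88 × 10^6 m/s × (1.67 × 10^-27 kg / 6.64 × 10^-27 kg)
v₂ = 1.48 × 10^6 m/s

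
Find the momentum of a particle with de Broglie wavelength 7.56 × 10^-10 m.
8.76 × 10^-25 kg·m/s

From the de Broglie relation λ = h/p, we solve for p:

p = h/λ
p = (6.626 × 10^-34 J·s) / (7.56 × 10^-10 m)
p = 8.76 × 10^-25 kg·m/s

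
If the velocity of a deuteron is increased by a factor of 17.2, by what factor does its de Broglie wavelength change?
The wavelength decreases by a factor of 17.2.

From λ = h/(mv), the wavelength is inversely proportional to velocity:

λ ∝ 1/v

If v → 17.2v, then λ → λ/17.2

When velocity is increased by a factor of 17.2, the wavelength decreases by a factor of 17.2.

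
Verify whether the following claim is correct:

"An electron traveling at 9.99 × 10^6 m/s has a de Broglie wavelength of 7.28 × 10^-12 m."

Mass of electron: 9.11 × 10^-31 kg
False

The claim is incorrect.

Using λ = h/(mv):
λ = (6.626 × 10^-34 J·s) / (9.11 × 10^-31 kg × 9.99 × 10^6 m/s)
λ = 7.28 × 10^-11 m

The actual wavelength differs from the claimed 7.28 × 10^-12 m.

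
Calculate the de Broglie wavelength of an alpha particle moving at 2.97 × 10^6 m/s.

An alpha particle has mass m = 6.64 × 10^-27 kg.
3.36 × 10^-14 m

Using the de Broglie relation λ = h/(mv):

λ = h/(mv)
λ = (6.626 × 10^-34 J·s) / (6.64 × 10^-27 kg × 2.97 × 10^6 m/s)
λ = 3.36 × 10^-14 m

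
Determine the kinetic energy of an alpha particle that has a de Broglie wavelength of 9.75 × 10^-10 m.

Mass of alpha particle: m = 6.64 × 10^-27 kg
3.48 × 10^-23 J (or 2.17 × 10^-4 eV)

From λ = h/√(2mKE), we solve for KE:

λ² = h²/(2mKE)
KE = h²/(2mλ²)
KE = (6.626 × 10^-34 J·s)² / (2 × 6.64 × 10^-27 kg × (9.75 × 10^-10 m)²)
KE = 3.48 × 10^-23 J
KE = 2.17 × 10^-4 eV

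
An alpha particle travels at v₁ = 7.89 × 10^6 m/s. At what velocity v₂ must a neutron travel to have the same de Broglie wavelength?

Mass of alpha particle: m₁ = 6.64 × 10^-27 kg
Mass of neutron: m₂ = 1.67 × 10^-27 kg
v₂ = 3.14 × 10^7 m/s

For equal de Broglie wavelengths: λ₁ = λ₂

h/(m₁v₁) = h/(m₂v₂)
m₁v₁ = m₂v₂
v₂ = v₁ · (m₁/m₂)

v₂ = 7.89 × 10^6 m/s × (6.64 × 10^-27 kg / 1.67 × 10^-27 kg)
v₂ = 3.14 × 10^7 m/s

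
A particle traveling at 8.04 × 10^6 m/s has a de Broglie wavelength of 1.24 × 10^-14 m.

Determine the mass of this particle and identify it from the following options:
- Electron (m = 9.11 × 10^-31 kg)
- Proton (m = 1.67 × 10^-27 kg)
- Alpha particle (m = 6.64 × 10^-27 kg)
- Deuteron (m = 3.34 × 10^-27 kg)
The particle is an alpha particle.

From λ = h/(mv), solve for mass:

m = h/(λv)
m = (6.626 × 10^-34 J·s) / (1.24 × 10^-14 m × 8.04 × 10^6 m/s)
m = 6.65 × 10^-27 kg

Comparing with the listed masses, this is closest to an alpha particle.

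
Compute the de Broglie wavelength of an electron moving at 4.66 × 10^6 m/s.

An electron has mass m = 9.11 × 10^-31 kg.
1.56 × 10^-10 m

Using the de Broglie relation λ = h/(mv):

λ = h/(mv)
λ = (6.626 × 10^-34 J·s) / (9.11 × 10^-31 kg × 4.66 × 10^6 m/s)
λ = 1.56 × 10^-10 m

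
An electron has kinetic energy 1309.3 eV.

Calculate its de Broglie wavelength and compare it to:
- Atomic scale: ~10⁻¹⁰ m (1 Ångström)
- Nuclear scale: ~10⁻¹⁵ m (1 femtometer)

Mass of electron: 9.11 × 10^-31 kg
λ = 3.39 × 10^-11 m, which is between nuclear and atomic scales.

Using λ = h/√(2mKE):

KE = 1309.3 eV = 2.098 × 10^-16 J

λ = h/√(2mKE)
λ = (6.626 × 10^-34 J·s) / √(2 × 9.11 × 10^-31 kg × 2.098 × 10^-16 J)
λ = 3.39 × 10^-11 m

Comparison:
- Atomic scale (10⁻¹⁰ m): λ is 0.34× this size
- Nuclear scale (10⁻¹⁵ m): λ is 3.4e+04× this size

The wavelength is between nuclear and atomic scales.

This wavelength is appropriate for probing atomic structure but too large for nuclear physics experiments.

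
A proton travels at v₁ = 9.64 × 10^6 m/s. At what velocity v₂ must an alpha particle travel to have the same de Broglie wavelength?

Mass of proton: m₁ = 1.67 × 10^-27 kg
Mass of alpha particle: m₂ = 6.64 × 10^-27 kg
v₂ = 2.42 × 10^6 m/s

For equal de Broglie wavelengths: λ₁ = λ₂

h/(m₁v₁) = h/(m₂v₂)
m₁v₁ = m₂v₂
v₂ = v₁ · (m₁/m₂)

v₂ = 9.64 × 10^6 m/s × (1.67 × 10^-27 kg / 6.64 × 10^-27 kg)
v₂ = 2.42 × 10^6 m/s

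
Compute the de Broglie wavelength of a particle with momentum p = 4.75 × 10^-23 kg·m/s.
1.39 × 10^-11 m

Using the de Broglie relation λ = h/p:

λ = h/p
λ = (6.626 × 10^-34 J·s) / (4.75 × 10^-23 kg·m/s)
λ = 1.39 × 10^-11 m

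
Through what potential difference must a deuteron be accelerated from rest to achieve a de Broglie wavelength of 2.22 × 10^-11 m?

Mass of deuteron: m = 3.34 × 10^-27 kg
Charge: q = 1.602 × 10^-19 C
8.32 × 10^-1 V

From λ = h/√(2mqV), we solve for V:

λ² = h²/(2mqV)
V = h²/(2mqλ²)
V = (6.626 × 10^-34 J·s)² / (2 × 3.34 × 10^-27 kg × 1.602 × 10^-19 C × (2.22 × 10^-11 m)²)
V = 8.32 × 10^-1 V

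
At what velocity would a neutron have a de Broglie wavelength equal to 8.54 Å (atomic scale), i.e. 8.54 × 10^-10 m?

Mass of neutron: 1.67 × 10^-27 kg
4.65 × 10^2 m/s

From λ = h/(mv), solve for v:

v = h/(mλ)
v = (6.626 × 10^-34 J·s) / (1.67 × 10^-27 kg × 8.54 × 10^-10 m)
v = 4.65 × 10^2 m/s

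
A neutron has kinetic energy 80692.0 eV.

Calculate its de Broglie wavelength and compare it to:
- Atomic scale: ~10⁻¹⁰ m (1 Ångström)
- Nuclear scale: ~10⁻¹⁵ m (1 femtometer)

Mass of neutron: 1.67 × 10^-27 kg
λ = 1.01 × 10^-13 m, which is between nuclear and atomic scales.

Using λ = h/√(2mKE):

KE = 80692.0 eV = 1.293 × 10^-14 J

λ = h/√(2mKE)
λ = (6.626 × 10^-34 J·s) / √(2 × 1.67 × 10^-27 kg × 1.293 × 10^-14 J)
λ = 1.01 × 10^-13 m

Comparison:
- Atomic scale (10⁻¹⁰ m): λ is 0.001× this size
- Nuclear scale (10⁻¹⁵ m): λ is 1e+02× this size

The wavelength is between nuclear and atomic scales.

This wavelength is appropriate for probing atomic structure but too large for nuclear physics experiments.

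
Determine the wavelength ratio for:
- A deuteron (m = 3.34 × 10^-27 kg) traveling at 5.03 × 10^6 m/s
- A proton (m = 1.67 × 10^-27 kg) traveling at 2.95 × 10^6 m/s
λ₁/λ₂ = 0.293

Using λ = h/(mv):

λ₁ = h/(m₁v₁) = 3.94 × 10^-14 m
λ₂ = h/(m₂v₂) = 1.34 × 10^-13 m

Ratio λ₁/λ₂ = (m₂v₂)/(m₁v₁)
         = (1.67 × 10^-27 kg × 2.95 × 10^6 m/s) / (3.34 × 10^-27 kg × 5.03 × 10^6 m/s)
         = 0.293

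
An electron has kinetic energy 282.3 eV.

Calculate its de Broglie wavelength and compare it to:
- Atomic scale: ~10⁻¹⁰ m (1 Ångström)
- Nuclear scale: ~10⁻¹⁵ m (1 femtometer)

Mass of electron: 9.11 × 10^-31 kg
λ = 7.30 × 10^-11 m, which is between nuclear and atomic scales.

Using λ = h/√(2mKE):

KE = 282.3 eV = 4.523 × 10^-17 J

λ = h/√(2mKE)
λ = (6.626 × 10^-34 J·s) / √(2 × 9.11 × 10^-31 kg × 4.523 × 10^-17 J)
λ = 7.30 × 10^-11 m

Comparison:
- Atomic scale (10⁻¹⁰ m): λ is 0.73× this size
- Nuclear scale (10⁻¹⁵ m): λ is 7.3e+04× this size

The wavelength is between nuclear and atomic scales.

This wavelength is appropriate for probing atomic structure but too large for nuclear physics experiments.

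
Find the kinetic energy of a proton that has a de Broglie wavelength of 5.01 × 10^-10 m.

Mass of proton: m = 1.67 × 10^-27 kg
5.24 × 10^-22 J (or 3.27 × 10^-3 eV)

From λ = h/√(2mKE), we solve for KE:

λ² = h²/(2mKE)
KE = h²/(2mλ²)
KE = (6.626 × 10^-34 J·s)² / (2 × 1.67 × 10^-27 kg × (5.01 × 10^-10 m)²)
KE = 5.24 × 10^-22 J
KE = 3.27 × 10^-3 eV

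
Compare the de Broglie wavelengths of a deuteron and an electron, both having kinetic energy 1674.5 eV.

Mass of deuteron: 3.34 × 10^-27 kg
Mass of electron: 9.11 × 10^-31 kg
The electron has the longer wavelength.

Using λ = h/√(2mKE):

For deuteron: λ₁ = h/√(2m₁KE) = 4.95 × 10^-13 m
For electron: λ₂ = h/√(2m₂KE) = 3.00 × 10^-11 m

Since λ ∝ 1/√m at constant kinetic energy, the lighter particle has the longer wavelength.

The electron has the longer de Broglie wavelength.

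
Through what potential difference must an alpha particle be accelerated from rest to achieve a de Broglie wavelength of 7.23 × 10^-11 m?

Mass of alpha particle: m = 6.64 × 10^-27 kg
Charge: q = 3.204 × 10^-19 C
1.97 × 10^-2 V

From λ = h/√(2mqV), we solve for V:

λ² = h²/(2mqV)
V = h²/(2mqλ²)
V = (6.626 × 10^-34 J·s)² / (2 × 6.64 × 10^-27 kg × 3.204 × 10^-19 C × (7.23 × 10^-11 m)²)
V = 1.97 × 10^-2 V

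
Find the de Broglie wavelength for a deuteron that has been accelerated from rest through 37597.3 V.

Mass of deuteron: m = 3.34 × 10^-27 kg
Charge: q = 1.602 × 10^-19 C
1.04 × 10^-13 m

When a particle is accelerated through voltage V, it gains kinetic energy KE = qV.

The de Broglie wavelength is then λ = h/√(2mqV):

λ = h/√(2mqV)
λ = (6.626 × 10^-34 J·s) / √(2 × 3.34 × 10^-27 kg × 1.602 × 10^-19 C × 37597.3 V)
λ = 1.04 × 10^-13 m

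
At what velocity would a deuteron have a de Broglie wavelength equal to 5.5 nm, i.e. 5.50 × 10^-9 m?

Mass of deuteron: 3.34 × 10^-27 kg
3.61 × 10^1 m/s

From λ = h/(mv), solve for v:

v = h/(mλ)
v = (6.626 × 10^-34 J·s) / (3.34 × 10^-27 kg × 5.50 × 10^-9 m)
v = 3.61 × 10^1 m/s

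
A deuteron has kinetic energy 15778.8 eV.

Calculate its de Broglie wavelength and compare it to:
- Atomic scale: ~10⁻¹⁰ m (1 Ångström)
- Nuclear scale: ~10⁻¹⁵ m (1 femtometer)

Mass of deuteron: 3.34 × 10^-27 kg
λ = 1.61 × 10^-13 m, which is between nuclear and atomic scales.

Using λ = h/√(2mKE):

KE = 15778.8 eV = 2.528 × 10^-15 J

λ = h/√(2mKE)
λ = (6.626 × 10^-34 J·s) / √(2 × 3.34 × 10^-27 kg × 2.528 × 10^-15 J)
λ = 1.61 × 10^-13 m

Comparison:
- Atomic scale (10⁻¹⁰ m): λ is 0.0016× this size
- Nuclear scale (10⁻¹⁵ m): λ is 1.6e+02× this size

The wavelength is between nuclear and atomic scales.

This wavelength is appropriate for probing atomic structure but too large for nuclear physics experiments.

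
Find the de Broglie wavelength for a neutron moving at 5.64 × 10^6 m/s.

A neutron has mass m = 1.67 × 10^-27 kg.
7.03 × 10^-14 m

Using the de Broglie relation λ = h/(mv):

λ = h/(mv)
λ = (6.626 × 10^-34 J·s) / (1.67 × 10^-27 kg × 5.64 × 10^6 m/s)
λ = 7.03 × 10^-14 m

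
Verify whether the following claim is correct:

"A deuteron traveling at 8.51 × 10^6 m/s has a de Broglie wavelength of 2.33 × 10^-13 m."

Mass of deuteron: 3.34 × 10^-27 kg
False

The claim is incorrect.

Using λ = h/(mv):
λ = (6.626 × 10^-34 J·s) / (3.34 × 10^-27 kg × 8.51 × 10^6 m/s)
λ = 2.33 × 10^-14 m

The actual wavelength differs from the claimed 2.33 × 10^-13 m.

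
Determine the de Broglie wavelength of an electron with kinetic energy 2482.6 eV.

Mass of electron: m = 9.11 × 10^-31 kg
2.46 × 10^-11 m

Using λ = h/√(2mKE):

First convert KE to Joules: KE = 2482.6 eV = 3.978 × 10^-16 J

λ = h/√(2mKE)
λ = (6.626 × 10^-34 J·s) / √(2 × 9.11 × 10^-31 kg × 3.978 × 10^-16 J)
λ = 2.46 × 10^-11 m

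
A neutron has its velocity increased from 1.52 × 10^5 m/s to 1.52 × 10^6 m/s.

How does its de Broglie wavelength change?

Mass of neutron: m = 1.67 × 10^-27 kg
The wavelength decreases by a factor of 10.

Using λ = h/(mv):

Initial wavelength: λ₁ = h/(mv₁) = 2.61 × 10^-12 m
Final wavelength: λ₂ = h/(mv₂) = 2.61 × 10^-13 m

Since λ ∝ 1/v, when velocity increases by a factor of 10, the wavelength decreases by a factor of 10.

λ₂/λ₁ = v₁/v₂ = 1/10

The wavelength decreases by a factor of 10.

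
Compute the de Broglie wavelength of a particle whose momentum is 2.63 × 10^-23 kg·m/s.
2.52 × 10^-11 m

Using the de Broglie relation λ = h/p:

λ = h/p
λ = (6.626 × 10^-34 J·s) / (2.63 × 10^-23 kg·m/s)
λ = 2.52 × 10^-11 m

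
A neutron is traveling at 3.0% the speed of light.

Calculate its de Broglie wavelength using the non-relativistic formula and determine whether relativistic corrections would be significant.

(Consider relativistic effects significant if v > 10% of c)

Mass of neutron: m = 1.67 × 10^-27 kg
No, relativistic corrections are not needed.

Using the non-relativistic de Broglie formula λ = h/(mv):

v = 3.0% × c = 8.994 × 10^6 m/s

λ = h/(mv)
λ = (6.626 × 10^-34 J·s) / (1.67 × 10^-27 kg × 8.994 × 10^6 m/s)
λ = 4.41 × 10^-14 m

Since v = 3.0% of c < 10% of c, relativistic corrections are NOT significant and this non-relativistic result is a good approximation.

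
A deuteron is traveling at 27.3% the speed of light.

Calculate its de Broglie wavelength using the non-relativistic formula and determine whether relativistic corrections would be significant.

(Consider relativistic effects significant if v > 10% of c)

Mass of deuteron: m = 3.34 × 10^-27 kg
Yes, relativistic corrections are needed.

Using the non-relativistic de Broglie formula λ = h/(mv):

v = 27.3% × c = 8.184 × 10^7 m/s

λ = h/(mv)
λ = (6.626 × 10^-34 J·s) / (3.34 × 10^-27 kg × 8.184 × 10^7 m/s)
λ = 2.42 × 10^-15 m

Since v = 27.3% of c > 10% of c, relativistic corrections ARE significant and the actual wavelength would differ from this non-relativistic estimate.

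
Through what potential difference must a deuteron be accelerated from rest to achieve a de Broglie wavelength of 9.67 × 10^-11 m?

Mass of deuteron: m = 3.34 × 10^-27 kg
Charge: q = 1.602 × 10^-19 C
4.39 × 10^-2 V

From λ = h/√(2mqV), we solve for V:

λ² = h²/(2mqV)
V = h²/(2mqλ²)
V = (6.626 × 10^-34 J·s)² / (2 × 3.34 × 10^-27 kg × 1.602 × 10^-19 C × (9.67 × 10^-11 m)²)
V = 4.39 × 10^-2 V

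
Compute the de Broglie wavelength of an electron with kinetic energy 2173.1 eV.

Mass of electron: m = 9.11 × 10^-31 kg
2.63 × 10^-11 m

Using λ = h/√(2mKE):

First convert KE to Joules: KE = 2173.1 eV = 3.482 × 10^-16 J

λ = h/√(2mKE)
λ = (6.626 × 10^-34 J·s) / √(2 × 9.11 × 10^-31 kg × 3.482 × 10^-16 J)
λ = 2.63 × 10^-11 m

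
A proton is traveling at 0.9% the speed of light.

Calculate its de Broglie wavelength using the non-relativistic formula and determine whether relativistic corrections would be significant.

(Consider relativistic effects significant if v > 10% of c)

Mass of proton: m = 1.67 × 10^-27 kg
No, relativistic corrections are not needed.

Using the non-relativistic de Broglie formula λ = h/(mv):

v = 0.9% × c = 2.698 × 10^6 m/s

λ = h/(mv)
λ = (6.626 × 10^-34 J·s) / (1.67 × 10^-27 kg × 2.698 × 10^6 m/s)
λ = 1.47 × 10^-13 m

Since v = 0.9% of c < 10% of c, relativistic corrections are NOT significant and this non-relativistic result is a good approximation.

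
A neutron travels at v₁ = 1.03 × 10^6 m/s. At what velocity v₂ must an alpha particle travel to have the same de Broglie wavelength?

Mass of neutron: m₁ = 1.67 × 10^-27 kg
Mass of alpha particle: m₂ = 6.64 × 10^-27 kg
v₂ = 2.59 × 10^5 m/s

For equal de Broglie wavelengths: λ₁ = λ₂

h/(m₁v₁) = h/(m₂v₂)
m₁v₁ = m₂v₂
v₂ = v₁ · (m₁/m₂)

v₂ = 1.03 × 10^6 m/s × (1.67 × 10^-27 kg / 6.64 × 10^-27 kg)
v₂ = 2.59 × 10^5 m/s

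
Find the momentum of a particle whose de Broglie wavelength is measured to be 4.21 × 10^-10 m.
1.57 × 10^-24 kg·m/s

From the de Broglie relation λ = h/p, we solve for p:

p = h/λ
p = (6.626 × 10^-34 J·s) / (4.21 × 10^-10 m)
p = 1.57 × 10^-24 kg·m/s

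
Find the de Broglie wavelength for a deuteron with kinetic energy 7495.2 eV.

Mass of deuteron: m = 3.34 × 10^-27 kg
2.34 × 10^-13 m

Using λ = h/√(2mKE):

First convert KE to Joules: KE = 7495.2 eV = 1.201 × 10^-15 J

λ = h/√(2mKE)
λ = (6.626 × 10^-34 J·s) / √(2 × 3.34 × 10^-27 kg × 1.201 × 10^-15 J)
λ = 2.34 × 10^-13 m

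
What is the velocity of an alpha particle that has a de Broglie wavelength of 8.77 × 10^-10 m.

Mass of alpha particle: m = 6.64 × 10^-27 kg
1.14 × 10^2 m/s

From the de Broglie relation λ = h/(mv), we solve for v:

v = h/(mλ)
v = (6.626 × 10^-34 J·s) / (6.64 × 10^-27 kg × 8.77 × 10^-10 m)
v = 1.14 × 10^2 m/s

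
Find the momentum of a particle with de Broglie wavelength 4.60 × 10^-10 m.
1.44 × 10^-24 kg·m/s

From the de Broglie relation λ = h/p, we solve for p:

p = h/λ
p = (6.626 × 10^-34 J·s) / (4.60 × 10^-10 m)
p = 1.44 × 10^-24 kg·m/s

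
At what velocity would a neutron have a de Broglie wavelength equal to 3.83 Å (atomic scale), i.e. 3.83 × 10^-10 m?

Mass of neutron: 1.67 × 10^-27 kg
1.04 × 10^3 m/s

From λ = h/(mv), solve for v:

v = h/(mλ)
v = (6.626 × 10^-34 J·s) / (1.67 × 10^-27 kg × 3.83 × 10^-10 m)
v = 1.04 × 10^3 m/s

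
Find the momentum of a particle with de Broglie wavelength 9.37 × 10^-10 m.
7.07 × 10^-25 kg·m/s

From the de Broglie relation λ = h/p, we solve for p:

p = h/λ
p = (6.626 × 10^-34 J·s) / (9.37 × 10^-10 m)
p = 7.07 × 10^-25 kg·m/s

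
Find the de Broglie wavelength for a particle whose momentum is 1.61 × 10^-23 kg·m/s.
4.12 × 10^-11 m

Using the de Broglie relation λ = h/p:

λ = h/p
λ = (6.626 × 10^-34 J·s) / (1.61 × 10^-23 kg·m/s)
λ = 4.12 × 10^-11 m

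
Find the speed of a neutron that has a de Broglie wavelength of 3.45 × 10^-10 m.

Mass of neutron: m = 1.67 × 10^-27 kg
1.15 × 10^3 m/s

From the de Broglie relation λ = h/(mv), we solve for v:

v = h/(mλ)
v = (6.626 × 10^-34 J·s) / (1.67 × 10^-27 kg × 3.45 × 10^-10 m)
v = 1.15 × 10^3 m/s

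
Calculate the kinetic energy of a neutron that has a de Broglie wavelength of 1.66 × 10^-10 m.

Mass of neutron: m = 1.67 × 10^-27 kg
4.77 × 10^-21 J (or 0.0298 eV)

From λ = h/√(2mKE), we solve for KE:

λ² = h²/(2mKE)
KE = h²/(2mλ²)
KE = (6.626 × 10^-34 J·s)² / (2 × 1.67 × 10^-27 kg × (1.66 × 10^-10 m)²)
KE = 4.77 × 10^-21 J
KE = 0.0298 eV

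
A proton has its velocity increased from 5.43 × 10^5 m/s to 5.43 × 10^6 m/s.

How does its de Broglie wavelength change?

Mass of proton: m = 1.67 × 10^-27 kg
The wavelength decreases by a factor of 10.

Using λ = h/(mv):

Initial wavelength: λ₁ = h/(mv₁) = 7.31 × 10^-13 m
Final wavelength: λ₂ = h/(mv₂) = 7.31 × 10^-14 m

Since λ ∝ 1/v, when velocity increases by a factor of 10, the wavelength decreases by a factor of 10.

λ₂/λ₁ = v₁/v₂ = 1/10

The wavelength decreases by a factor of 10.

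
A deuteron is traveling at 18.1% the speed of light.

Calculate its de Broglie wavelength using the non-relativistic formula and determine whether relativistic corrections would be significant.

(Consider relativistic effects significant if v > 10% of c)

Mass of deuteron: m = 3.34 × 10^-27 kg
Yes, relativistic corrections are needed.

Using the non-relativistic de Broglie formula λ = h/(mv):

v = 18.1% × c = 5.426 × 10^7 m/s

λ = h/(mv)
λ = (6.626 × 10^-34 J·s) / (3.34 × 10^-27 kg × 5.426 × 10^7 m/s)
λ = 3.66 × 10^-15 m

Since v = 18.1% of c > 10% of c, relativistic corrections ARE significant and the actual wavelength would differ from this non-relativistic estimate.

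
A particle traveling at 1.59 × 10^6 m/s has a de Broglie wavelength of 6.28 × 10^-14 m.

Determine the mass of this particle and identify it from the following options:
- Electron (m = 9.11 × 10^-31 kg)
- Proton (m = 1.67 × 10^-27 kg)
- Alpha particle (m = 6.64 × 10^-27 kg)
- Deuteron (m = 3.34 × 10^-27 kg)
The particle is an alpha particle.

From λ = h/(mv), solve for mass:

m = h/(λv)
m = (6.626 × 10^-34 J·s) / (6.28 × 10^-14 m × 1.59 × 10^6 m/s)
m = 6.64 × 10^-27 kg

Comparing with the listed masses, this is closest to an alpha particle.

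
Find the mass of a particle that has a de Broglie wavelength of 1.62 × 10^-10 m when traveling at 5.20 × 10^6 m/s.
7.87 × 10^-31 kg

From the de Broglie relation λ = h/(mv), we solve for m:

m = h/(λv)
m = (6.626 × 10^-34 J·s) / (1.62 × 10^-10 m × 5.20 × 10^6 m/s)
m = 7.87 × 10^-31 kg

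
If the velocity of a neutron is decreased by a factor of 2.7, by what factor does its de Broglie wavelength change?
The wavelength increases by a factor of 2.7.

From λ = h/(mv), the wavelength is inversely proportional to velocity:

λ ∝ 1/v

If v → v/2.7, then λ → 2.7λ

When velocity is decreased by a factor of 2.7, the wavelength increases by a factor of 2.7.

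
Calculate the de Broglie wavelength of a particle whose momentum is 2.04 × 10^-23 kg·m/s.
3.25 × 10^-11 m

Using the de Broglie relation λ = h/p:

λ = h/p
λ = (6.626 × 10^-34 J·s) / (2.04 × 10^-23 kg·m/s)
λ = 3.25 × 10^-11 m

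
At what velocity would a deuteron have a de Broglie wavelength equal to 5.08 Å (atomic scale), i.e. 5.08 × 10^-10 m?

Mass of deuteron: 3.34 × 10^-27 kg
3.91 × 10^2 m/s

From λ = h/(mv), solve for v:

v = h/(mλ)
v = (6.626 × 10^-34 J·s) / (3.34 × 10^-27 kg × 5.08 × 10^-10 m)
v = 3.91 × 10^2 m/s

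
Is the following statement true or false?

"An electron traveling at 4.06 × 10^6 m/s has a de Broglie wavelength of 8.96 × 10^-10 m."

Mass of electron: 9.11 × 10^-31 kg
False

The claim is incorrect.

Using λ = h/(mv):
λ = (6.626 × 10^-34 J·s) / (9.11 × 10^-31 kg × 4.06 × 10^6 m/s)
λ = 1.79 × 10^-10 m

The actual wavelength differs from the claimed 8.96 × 10^-10 m.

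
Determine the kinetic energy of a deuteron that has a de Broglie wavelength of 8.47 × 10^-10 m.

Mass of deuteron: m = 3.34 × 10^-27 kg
9.16 × 10^-23 J (or 5.72 × 10^-4 eV)

From λ = h/√(2mKE), we solve for KE:

λ² = h²/(2mKE)
KE = h²/(2mλ²)
KE = (6.626 × 10^-34 J·s)² / (2 × 3.34 × 10^-27 kg × (8.47 × 10^-10 m)²)
KE = 9.16 × 10^-23 J
KE = 5.72 × 10^-4 eV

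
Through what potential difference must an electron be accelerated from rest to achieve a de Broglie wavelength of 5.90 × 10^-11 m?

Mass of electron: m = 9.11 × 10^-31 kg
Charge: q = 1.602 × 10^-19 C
432 V

From λ = h/√(2mqV), we solve for V:

λ² = h²/(2mqV)
V = h²/(2mqλ²)
V = (6.626 × 10^-34 J·s)² / (2 × 9.11 × 10^-31 kg × 1.602 × 10^-19 C × (5.90 × 10^-11 m)²)
V = 432 V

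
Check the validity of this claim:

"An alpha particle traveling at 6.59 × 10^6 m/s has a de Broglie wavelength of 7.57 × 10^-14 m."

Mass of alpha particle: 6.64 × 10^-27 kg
False

The claim is incorrect.

Using λ = h/(mv):
λ = (6.626 × 10^-34 J·s) / (6.64 × 10^-27 kg × 6.59 × 10^6 m/s)
λ = 1.51 × 10^-14 m

The actual wavelength differs from the claimed 7.57 × 10^-14 m.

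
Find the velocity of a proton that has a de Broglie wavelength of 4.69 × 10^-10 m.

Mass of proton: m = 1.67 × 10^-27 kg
8.46 × 10^2 m/s

From the de Broglie relation λ = h/(mv), we solve for v:

v = h/(mλ)
v = (6.626 × 10^-34 J·s) / (1.67 × 10^-27 kg × 4.69 × 10^-10 m)
v = 8.46 × 10^2 m/s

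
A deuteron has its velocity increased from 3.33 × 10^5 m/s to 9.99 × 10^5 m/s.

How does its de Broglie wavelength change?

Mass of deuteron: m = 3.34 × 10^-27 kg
The wavelength decreases by a factor of 3.

Using λ = h/(mv):

Initial wavelength: λ₁ = h/(mv₁) = 5.96 × 10^-13 m
Final wavelength: λ₂ = h/(mv₂) = 1.99 × 10^-13 m

Since λ ∝ 1/v, when velocity increases by a factor of 3, the wavelength decreases by a factor of 3.

λ₂/λ₁ = v₁/v₂ = 1/3

The wavelength decreases by a factor of 3.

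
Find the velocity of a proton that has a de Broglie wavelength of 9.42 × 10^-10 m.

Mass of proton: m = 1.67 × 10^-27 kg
4.21 × 10^2 m/s

From the de Broglie relation λ = h/(mv), we solve for v:

v = h/(mλ)
v = (6.626 × 10^-34 J·s) / (1.67 × 10^-27 kg × 9.42 × 10^-10 m)
v = 4.21 × 10^2 m/s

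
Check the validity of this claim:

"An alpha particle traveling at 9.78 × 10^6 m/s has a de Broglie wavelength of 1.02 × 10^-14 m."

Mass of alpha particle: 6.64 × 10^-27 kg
True

The claim is correct.

Using λ = h/(mv):
λ = (6.626 × 10^-34 J·s) / (6.64 × 10^-27 kg × 9.78 × 10^6 m/s)
λ = 1.02 × 10^-14 m

This matches the claimed value.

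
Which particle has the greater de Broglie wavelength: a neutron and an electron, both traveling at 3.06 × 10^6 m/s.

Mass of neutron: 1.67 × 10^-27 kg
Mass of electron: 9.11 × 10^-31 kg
The electron has the longer wavelength.

Using λ = h/(mv), since both particles have the same velocity, the wavelength depends only on mass.

For neutron: λ₁ = h/(m₁v) = 1.30 × 10^-13 m
For electron: λ₂ = h/(m₂v) = 2.38 × 10^-10 m

Since λ ∝ 1/m at constant velocity, the lighter particle has the longer wavelength.

The electron has the longer de Broglie wavelength.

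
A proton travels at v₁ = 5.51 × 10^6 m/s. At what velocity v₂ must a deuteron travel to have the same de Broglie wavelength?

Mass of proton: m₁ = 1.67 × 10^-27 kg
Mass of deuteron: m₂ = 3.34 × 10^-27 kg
v₂ = 2.76 × 10^6 m/s

For equal de Broglie wavelengths: λ₁ = λ₂

h/(m₁v₁) = h/(m₂v₂)
m₁v₁ = m₂v₂
v₂ = v₁ · (m₁/m₂)

v₂ = 5.51 × 10^6 m/s × (1.67 × 10^-27 kg / 3.34 × 10^-27 kg)
v₂ = 2.76 × 10^6 m/s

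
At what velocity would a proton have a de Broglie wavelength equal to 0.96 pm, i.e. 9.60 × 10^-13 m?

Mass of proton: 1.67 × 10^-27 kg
4.13 × 10^5 m/s

From λ = h/(mv), solve for v:

v = h/(mλ)
v = (6.626 × 10^-34 J·s) / (1.67 × 10^-27 kg × 9.60 × 10^-13 m)
v = 4.13 × 10^5 m/s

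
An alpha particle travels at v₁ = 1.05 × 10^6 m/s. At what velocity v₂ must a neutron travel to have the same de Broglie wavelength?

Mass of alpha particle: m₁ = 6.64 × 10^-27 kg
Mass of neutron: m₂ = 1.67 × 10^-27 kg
v₂ = 4.17 × 10^6 m/s

For equal de Broglie wavelengths: λ₁ = λ₂

h/(m₁v₁) = h/(m₂v₂)
m₁v₁ = m₂v₂
v₂ = v₁ · (m₁/m₂)

v₂ = 1.05 × 10^6 m/s × (6.64 × 10^-27 kg / 1.67 × 10^-27 kg)
v₂ = 4.17 × 10^6 m/s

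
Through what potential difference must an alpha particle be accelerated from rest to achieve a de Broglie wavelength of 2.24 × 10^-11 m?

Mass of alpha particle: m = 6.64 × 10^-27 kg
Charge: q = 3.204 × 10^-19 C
2.06 × 10^-1 V

From λ = h/√(2mqV), we solve for V:

λ² = h²/(2mqV)
V = h²/(2mqλ²)
V = (6.626 × 10^-34 J·s)² / (2 × 6.64 × 10^-27 kg × 3.204 × 10^-19 C × (2.24 × 10^-11 m)²)
V = 2.06 × 10^-1 V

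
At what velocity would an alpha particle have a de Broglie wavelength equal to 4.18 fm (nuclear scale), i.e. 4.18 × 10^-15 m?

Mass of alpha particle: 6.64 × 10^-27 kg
2.39 × 10^7 m/s

From λ = h/(mv), solve for v:

v = h/(mλ)
v = (6.626 × 10^-34 J·s) / (6.64 × 10^-27 kg × 4.18 × 10^-15 m)
v = 2.39 × 10^7 m/s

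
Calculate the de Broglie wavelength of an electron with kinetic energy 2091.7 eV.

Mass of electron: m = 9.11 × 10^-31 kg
2.68 × 10^-11 m

Using λ = h/√(2mKE):

First convert KE to Joules: KE = 2091.7 eV = 3.351 × 10^-16 J

λ = h/√(2mKE)
λ = (6.626 × 10^-34 J·s) / √(2 × 9.11 × 10^-31 kg × 3.351 × 10^-16 J)
λ = 2.68 × 10^-11 m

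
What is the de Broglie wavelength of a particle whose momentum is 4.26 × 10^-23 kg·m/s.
1.56 × 10^-11 m

Using the de Broglie relation λ = h/p:

λ = h/p
λ = (6.626 × 10^-34 J·s) / (4.26 × 10^-23 kg·m/s)
λ = 1.56 × 10^-11 m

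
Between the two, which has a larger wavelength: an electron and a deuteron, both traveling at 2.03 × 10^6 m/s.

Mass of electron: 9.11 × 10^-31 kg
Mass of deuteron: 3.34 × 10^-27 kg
The electron has the longer wavelength.

Using λ = h/(mv), since both particles have the same velocity, the wavelength depends only on mass.

For electron: λ₁ = h/(m₁v) = 3.58 × 10^-10 m
For deuteron: λ₂ = h/(m₂v) = 9.77 × 10^-14 m

Since λ ∝ 1/m at constant velocity, the lighter particle has the longer wavelength.

The electron has the longer de Broglie wavelength.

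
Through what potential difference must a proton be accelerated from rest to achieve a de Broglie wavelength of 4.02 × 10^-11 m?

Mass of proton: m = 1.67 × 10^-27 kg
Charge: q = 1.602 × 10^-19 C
5.08 × 10^-1 V

From λ = h/√(2mqV), we solve for V:

λ² = h²/(2mqV)
V = h²/(2mqλ²)
V = (6.626 × 10^-34 J·s)² / (2 × 1.67 × 10^-27 kg × 1.602 × 10^-19 C × (4.02 × 10^-11 m)²)
V = 5.08 × 10^-1 V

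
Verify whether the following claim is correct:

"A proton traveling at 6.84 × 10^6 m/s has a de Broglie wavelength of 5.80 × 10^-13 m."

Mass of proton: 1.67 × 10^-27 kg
False

The claim is incorrect.

Using λ = h/(mv):
λ = (6.626 × 10^-34 J·s) / (1.67 × 10^-27 kg × 6.84 × 10^6 m/s)
λ = 5.80 × 10^-14 m

The actual wavelength differs from the claimed 5.80 × 10^-13 m.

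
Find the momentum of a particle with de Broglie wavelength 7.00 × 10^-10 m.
9.47 × 10^-25 kg·m/s

From the de Broglie relation λ = h/p, we solve for p:

p = h/λ
p = (6.626 × 10^-34 J·s) / (7.00 × 10^-10 m)
p = 9.47 × 10^-25 kg·m/s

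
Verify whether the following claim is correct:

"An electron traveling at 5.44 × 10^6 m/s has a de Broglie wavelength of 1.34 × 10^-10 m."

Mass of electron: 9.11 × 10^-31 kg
True

The claim is correct.

Using λ = h/(mv):
λ = (6.626 × 10^-34 J·s) / (9.11 × 10^-31 kg × 5.44 × 10^6 m/s)
λ = 1.34 × 10^-10 m

This matches the claimed value.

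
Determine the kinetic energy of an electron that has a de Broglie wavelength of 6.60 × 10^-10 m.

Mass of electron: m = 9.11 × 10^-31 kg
5.53 × 10^-19 J (or 3.45 eV)

From λ = h/√(2mKE), we solve for KE:

λ² = h²/(2mKE)
KE = h²/(2mλ²)
KE = (6.626 × 10^-34 J·s)² / (2 × 9.11 × 10^-31 kg × (6.60 × 10^-10 m)²)
KE = 5.53 × 10^-19 J
KE = 3.45 eV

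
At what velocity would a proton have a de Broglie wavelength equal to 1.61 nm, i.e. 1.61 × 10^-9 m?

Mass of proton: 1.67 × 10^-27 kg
2.46 × 10^2 m/s

From λ = h/(mv), solve for v:

v = h/(mλ)
v = (6.626 × 10^-34 J·s) / (1.67 × 10^-27 kg × 1.61 × 10^-9 m)
v = 2.46 × 10^2 m/s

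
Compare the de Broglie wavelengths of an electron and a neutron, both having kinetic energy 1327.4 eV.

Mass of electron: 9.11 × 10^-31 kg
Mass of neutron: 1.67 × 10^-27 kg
The electron has the longer wavelength.

Using λ = h/√(2mKE):

For electron: λ₁ = h/√(2m₁KE) = 3.37 × 10^-11 m
For neutron: λ₂ = h/√(2m₂KE) = 7.86 × 10^-13 m

Since λ ∝ 1/√m at constant kinetic energy, the lighter particle has the longer wavelength.

The electron has the longer de Broglie wavelength.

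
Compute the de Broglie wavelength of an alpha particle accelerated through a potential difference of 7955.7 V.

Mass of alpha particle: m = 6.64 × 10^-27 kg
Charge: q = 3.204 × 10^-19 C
1.14 × 10^-13 m

When a particle is accelerated through voltage V, it gains kinetic energy KE = qV.

The de Broglie wavelength is then λ = h/√(2mqV):

λ = h/√(2mqV)
λ = (6.626 × 10^-34 J·s) / √(2 × 6.64 × 10^-27 kg × 3.204 × 10^-19 C × 7955.7 V)
λ = 1.14 × 10^-13 m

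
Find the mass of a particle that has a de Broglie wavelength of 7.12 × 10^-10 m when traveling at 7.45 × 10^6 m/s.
1.25 × 10^-31 kg

From the de Broglie relation λ = h/(mv), we solve for m:

m = h/(λv)
m = (6.626 × 10^-34 J·s) / (7.12 × 10^-10 m × 7.45 × 10^6 m/s)
m = 1.25 × 10^-31 kg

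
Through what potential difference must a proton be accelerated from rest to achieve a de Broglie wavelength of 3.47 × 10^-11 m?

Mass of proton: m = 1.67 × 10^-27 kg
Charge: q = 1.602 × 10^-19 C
6.81 × 10^-1 V

From λ = h/√(2mqV), we solve for V:

λ² = h²/(2mqV)
V = h²/(2mqλ²)
V = (6.626 × 10^-34 J·s)² / (2 × 1.67 × 10^-27 kg × 1.602 × 10^-19 C × (3.47 × 10^-11 m)²)
V = 6.81 × 10^-1 V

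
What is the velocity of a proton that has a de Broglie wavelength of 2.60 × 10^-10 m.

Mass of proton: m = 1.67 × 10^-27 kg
1.53 × 10^3 m/s

From the de Broglie relation λ = h/(mv), we solve for v:

v = h/(mλ)
v = (6.626 × 10^-34 J·s) / (1.67 × 10^-27 kg × 2.60 × 10^-10 m)
v = 1.53 × 10^3 m/s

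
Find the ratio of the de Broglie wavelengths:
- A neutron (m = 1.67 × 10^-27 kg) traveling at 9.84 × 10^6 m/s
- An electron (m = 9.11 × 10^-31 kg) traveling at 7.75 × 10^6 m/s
λ₁/λ₂ = 4.30 × 10^-4

Using λ = h/(mv):

λ₁ = h/(m₁v₁) = 4.03 × 10^-14 m
λ₂ = h/(m₂v₂) = 9.38 × 10^-11 m

Ratio λ₁/λ₂ = (m₂v₂)/(m₁v₁)
         = (9.11 × 10^-31 kg × 7.75 × 10^6 m/s) / (1.67 × 10^-27 kg × 9.84 × 10^6 m/s)
         = 4.30 × 10^-4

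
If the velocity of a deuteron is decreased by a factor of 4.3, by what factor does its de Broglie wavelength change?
The wavelength increases by a factor of 4.3.

From λ = h/(mv), the wavelength is inversely proportional to velocity:

λ ∝ 1/v

If v → v/4.3, then λ → 4.3λ

When velocity is decreased by a factor of 4.3, the wavelength increases by a factor of 4.3.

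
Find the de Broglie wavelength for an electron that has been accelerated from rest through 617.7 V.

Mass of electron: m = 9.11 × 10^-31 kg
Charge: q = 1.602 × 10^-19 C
4.93 × 10^-11 m

When a particle is accelerated through voltage V, it gains kinetic energy KE = qV.

The de Broglie wavelength is then λ = h/√(2mqV):

λ = h/√(2mqV)
λ = (6.626 × 10^-34 J·s) / √(2 × 9.11 × 10^-31 kg × 1.602 × 10^-19 C × 617.7 V)
λ = 4.93 × 10^-11 m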